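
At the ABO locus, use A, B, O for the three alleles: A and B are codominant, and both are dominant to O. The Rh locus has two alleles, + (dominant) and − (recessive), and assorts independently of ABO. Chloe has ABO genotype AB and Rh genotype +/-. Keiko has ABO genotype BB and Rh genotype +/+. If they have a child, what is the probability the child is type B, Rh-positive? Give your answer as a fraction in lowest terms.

1/2

ABO cross AB × BB → offspring phenotypes: 1/2 B, 1/2 AB.
Rh cross +/- × +/+ → 1 Rh+.
Independent loci: P(type B, Rh-positive) = 1/2 × 1 = 1/2.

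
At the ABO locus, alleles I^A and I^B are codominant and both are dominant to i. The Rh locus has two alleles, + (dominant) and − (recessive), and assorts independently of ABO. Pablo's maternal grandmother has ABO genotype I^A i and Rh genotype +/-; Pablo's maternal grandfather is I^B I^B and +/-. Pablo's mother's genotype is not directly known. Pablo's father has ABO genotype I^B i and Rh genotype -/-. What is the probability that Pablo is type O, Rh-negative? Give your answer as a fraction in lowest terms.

1/16

Pablo's mother's ABO genotype from I^A i × I^B I^B: 1/2 I^A I^B, 1/2 I^B i.
Crossing each possibility with the father I^B i and summing P(type O): 1/2·0 + 1/2·1/4 = 1/8.
Similarly for Rh via the mother's Rh distribution: P(Rh-) = 1/2.
Independent loci: 1/8 × 1/2 = 1/16.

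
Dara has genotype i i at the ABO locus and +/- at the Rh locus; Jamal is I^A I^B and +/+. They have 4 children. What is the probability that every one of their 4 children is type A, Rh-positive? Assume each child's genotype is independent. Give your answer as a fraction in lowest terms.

ABO cross i i × I^A I^B → 1/2 A, 1/2 B.
Rh cross +/- × +/+ → 1 Rh+; so P(type A, Rh-positive) = 1/2 × 1 = 1/2 per child.
All 4 independent: (1/2)^4 = 1/16.

1/16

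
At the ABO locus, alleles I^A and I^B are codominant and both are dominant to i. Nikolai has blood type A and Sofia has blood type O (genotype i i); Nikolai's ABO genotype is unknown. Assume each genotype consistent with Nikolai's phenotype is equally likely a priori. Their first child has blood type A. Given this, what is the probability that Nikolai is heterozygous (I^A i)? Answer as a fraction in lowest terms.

1/3

Possible genotypes: Nikolai ∈ {I^A I^A, I^A i}; Sofia ∈ {i i}.
Weight each parental genotype pair by prior × P(type-A child):
  I^A I^A × i i: posterior weight 2/3.
  I^A i × i i: posterior weight 1/3.
Sum the posterior weight over pairs where Nikolai is I^A i: 1/3.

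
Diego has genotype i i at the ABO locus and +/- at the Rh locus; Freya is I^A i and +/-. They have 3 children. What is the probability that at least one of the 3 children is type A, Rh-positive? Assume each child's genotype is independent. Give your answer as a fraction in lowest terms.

ABO cross i i × I^A i → 1/2 O, 1/2 A.
Rh cross +/- × +/- → 3/4 Rh+, 1/4 Rh-; so P(type A, Rh-positive) = 1/2 × 3/4 = 3/8 per child.
P(none) = (5/8)^3 = 125/512; P(at least one) = 1 − 125/512 = 387/512.

387/512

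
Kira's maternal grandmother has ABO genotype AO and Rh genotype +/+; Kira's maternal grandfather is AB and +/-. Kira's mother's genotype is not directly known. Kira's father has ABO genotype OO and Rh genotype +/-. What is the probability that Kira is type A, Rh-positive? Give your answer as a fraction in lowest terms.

Kira's mother's ABO genotype from AO × AB: 1/4 AA, 1/4 AB, 1/4 AO, 1/4 BO.
Crossing each possibility with the father OO and summing P(type A): 1/4·1 + 1/4·1/2 + 1/4·1/2 + 1/4·0 = 1/2.
Similarly for Rh via the mother's Rh distribution: P(Rh+) = 7/8.
Independent loci: 1/2 × 7/8 = 7/16.

7/16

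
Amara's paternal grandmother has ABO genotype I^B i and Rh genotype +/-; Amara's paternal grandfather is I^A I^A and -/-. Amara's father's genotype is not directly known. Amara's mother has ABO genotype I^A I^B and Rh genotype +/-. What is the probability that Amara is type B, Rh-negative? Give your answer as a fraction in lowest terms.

Amara's father's ABO genotype from I^B i × I^A I^A: 1/2 I^A I^B, 1/2 I^A i.
Crossing each possibility with the mother I^A I^B and summing P(type B): 1/2·1/4 + 1/2·1/4 = 1/4.
Similarly for Rh via the father's Rh distribution: P(Rh-) = 3/8.
Independent loci: 1/4 × 3/8 = 3/32.

3/32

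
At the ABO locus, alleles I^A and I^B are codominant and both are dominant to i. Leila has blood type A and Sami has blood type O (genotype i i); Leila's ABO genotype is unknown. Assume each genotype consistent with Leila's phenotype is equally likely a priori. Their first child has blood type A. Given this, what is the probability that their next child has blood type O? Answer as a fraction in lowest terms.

1/6

Possible genotypes: Leila ∈ {I^A I^A, I^A i}; Sami ∈ {i i}.
Weight each parental genotype pair by prior × P(type-A child):
  I^A I^A × i i: posterior weight 2/3; P(next child type O) = 0.
  I^A i × i i: posterior weight 1/3; P(next child type O) = 1/2.
Weighted sum = 1/6.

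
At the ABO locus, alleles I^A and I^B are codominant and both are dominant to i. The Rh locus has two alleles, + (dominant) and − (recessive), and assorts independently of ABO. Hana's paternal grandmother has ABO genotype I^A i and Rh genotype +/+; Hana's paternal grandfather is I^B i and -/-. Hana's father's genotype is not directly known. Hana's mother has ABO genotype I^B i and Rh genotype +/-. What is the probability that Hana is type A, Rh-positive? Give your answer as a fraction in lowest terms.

Hana's father's ABO genotype from I^A i × I^B i: 1/4 I^A I^B, 1/4 I^A i, 1/4 I^B i, 1/4 i i.
Crossing each possibility with the mother I^B i and summing P(type A): 1/4·1/4 + 1/4·1/4 + 1/4·0 + 1/4·0 = 1/8.
Similarly for Rh via the father's Rh distribution: P(Rh+) = 3/4.
Independent loci: 1/8 × 3/4 = 3/32.

3/32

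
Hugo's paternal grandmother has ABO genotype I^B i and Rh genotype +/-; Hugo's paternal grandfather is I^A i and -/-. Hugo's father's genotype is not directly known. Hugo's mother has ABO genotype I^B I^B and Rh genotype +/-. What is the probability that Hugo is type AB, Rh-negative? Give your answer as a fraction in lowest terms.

3/32

Hugo's father's ABO genotype from I^B i × I^A i: 1/4 I^A I^B, 1/4 I^A i, 1/4 I^B i, 1/4 i i.
Crossing each possibility with the mother I^B I^B and summing P(type AB): 1/4·1/2 + 1/4·1/2 + 1/4·0 + 1/4·0 = 1/4.
Similarly for Rh via the father's Rh distribution: P(Rh-) = 3/8.
Independent loci: 1/4 × 3/8 = 3/32.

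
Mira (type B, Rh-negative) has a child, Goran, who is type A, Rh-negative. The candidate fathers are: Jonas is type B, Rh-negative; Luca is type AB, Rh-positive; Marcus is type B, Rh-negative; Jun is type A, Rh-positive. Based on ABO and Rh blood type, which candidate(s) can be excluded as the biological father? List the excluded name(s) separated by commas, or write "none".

A candidate is excluded only if no genotype consistent with his phenotype could produce a type A, Rh-negative child with a type B, Rh-negative mother.
Jonas (type B, Rh-): no genotype consistent with that phenotype can produce a type-A Rh- child with a type-B mother.
Marcus (type B, Rh-): no genotype consistent with that phenotype can produce a type-A Rh- child with a type-B mother.

Jonas, Marcus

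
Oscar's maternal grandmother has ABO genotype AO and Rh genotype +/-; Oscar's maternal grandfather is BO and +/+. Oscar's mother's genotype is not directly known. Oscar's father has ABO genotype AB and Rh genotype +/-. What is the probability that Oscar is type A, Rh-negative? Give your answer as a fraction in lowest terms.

3/64

Oscar's mother's ABO genotype from AO × BO: 1/4 AB, 1/4 AO, 1/4 BO, 1/4 OO.
Crossing each possibility with the father AB and summing P(type A): 1/4·1/4 + 1/4·1/2 + 1/4·1/4 + 1/4·1/2 = 3/8.
Similarly for Rh via the mother's Rh distribution: P(Rh-) = 1/8.
Independent loci: 3/8 × 1/8 = 3/64.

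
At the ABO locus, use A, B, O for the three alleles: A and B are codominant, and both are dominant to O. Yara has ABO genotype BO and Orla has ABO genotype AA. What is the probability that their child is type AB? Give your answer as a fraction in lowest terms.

1/2

ABO cross BO × AA → offspring phenotypes: 1/2 A, 1/2 AB.
So P(type AB) = 1/2.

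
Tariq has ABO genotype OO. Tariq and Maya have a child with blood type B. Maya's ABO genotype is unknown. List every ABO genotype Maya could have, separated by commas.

AB, BB, BO

For each candidate genotype of Maya, check whether crossing it with OO can produce every observed child phenotype.
  AA → possible child types {A} ✗
  AB → possible child types {A, B} ✓
  AO → possible child types {O, A} ✗
  BB → possible child types {B} ✓
  BO → possible child types {O, B} ✓
  OO → possible child types {O} ✗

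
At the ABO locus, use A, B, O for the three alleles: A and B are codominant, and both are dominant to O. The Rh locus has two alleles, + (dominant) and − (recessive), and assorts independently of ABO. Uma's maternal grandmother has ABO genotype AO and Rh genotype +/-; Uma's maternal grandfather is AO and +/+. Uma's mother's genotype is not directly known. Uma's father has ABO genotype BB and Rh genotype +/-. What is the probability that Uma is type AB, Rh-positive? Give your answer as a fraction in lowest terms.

7/16

Uma's mother's ABO genotype from AO × AO: 1/4 AA, 1/2 AO, 1/4 OO.
Crossing each possibility with the father BB and summing P(type AB): 1/4·1 + 1/2·1/2 + 1/4·0 = 1/2.
Similarly for Rh via the mother's Rh distribution: P(Rh+) = 7/8.
Independent loci: 1/2 × 7/8 = 7/16.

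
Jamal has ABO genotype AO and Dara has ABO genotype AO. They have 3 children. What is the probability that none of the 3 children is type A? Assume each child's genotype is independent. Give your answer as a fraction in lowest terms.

1/64

ABO cross AO × AO → 1/4 O, 3/4 A.
So P(type A) = 3/4 per child.
P(not type A) = 1/4 for one child; (1/4)^3 = 1/64.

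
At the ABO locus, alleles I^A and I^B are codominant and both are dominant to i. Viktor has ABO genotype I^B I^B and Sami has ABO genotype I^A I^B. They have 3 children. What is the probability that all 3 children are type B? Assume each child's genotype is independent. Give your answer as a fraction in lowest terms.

1/8

ABO cross I^B I^B × I^A I^B → 1/2 B, 1/2 AB.
So P(type B) = 1/2 per child.
All 3 independent: (1/2)^3 = 1/8.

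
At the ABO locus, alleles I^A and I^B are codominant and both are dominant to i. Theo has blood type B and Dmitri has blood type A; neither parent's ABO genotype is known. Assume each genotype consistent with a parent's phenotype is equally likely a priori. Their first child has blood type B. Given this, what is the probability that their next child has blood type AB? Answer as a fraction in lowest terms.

Possible genotypes: Theo ∈ {I^B I^B, I^B i}; Dmitri ∈ {I^A I^A, I^A i}.
Weight each parental genotype pair by prior × P(type-B child):
  I^B I^B × I^A i: posterior weight 2/3; P(next child type AB) = 1/2.
  I^B i × I^A i: posterior weight 1/3; P(next child type AB) = 1/4.
Weighted sum = 5/12.

5/12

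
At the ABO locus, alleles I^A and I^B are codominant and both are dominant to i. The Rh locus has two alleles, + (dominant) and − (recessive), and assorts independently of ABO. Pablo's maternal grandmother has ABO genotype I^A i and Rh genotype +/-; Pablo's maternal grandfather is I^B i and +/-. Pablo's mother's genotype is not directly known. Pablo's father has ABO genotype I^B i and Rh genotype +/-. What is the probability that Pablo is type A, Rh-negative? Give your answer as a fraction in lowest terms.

1/32

Pablo's mother's ABO genotype from I^A i × I^B i: 1/4 I^A I^B, 1/4 I^A i, 1/4 I^B i, 1/4 i i.
Crossing each possibility with the father I^B i and summing P(type A): 1/4·1/4 + 1/4·1/4 + 1/4·0 + 1/4·0 = 1/8.
Similarly for Rh via the mother's Rh distribution: P(Rh-) = 1/4.
Independent loci: 1/8 × 1/4 = 1/32.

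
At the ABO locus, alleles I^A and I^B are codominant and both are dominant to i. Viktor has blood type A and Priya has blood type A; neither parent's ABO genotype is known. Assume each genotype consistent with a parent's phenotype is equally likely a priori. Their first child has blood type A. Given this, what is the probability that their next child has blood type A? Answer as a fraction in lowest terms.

19/20

Possible genotypes: Viktor ∈ {I^A I^A, I^A i}; Priya ∈ {I^A I^A, I^A i}.
Weight each parental genotype pair by prior × P(type-A child):
  I^A I^A × I^A I^A: posterior weight 4/15; P(next child type A) = 1.
  I^A I^A × I^A i: posterior weight 4/15; P(next child type A) = 1.
  I^A i × I^A I^A: posterior weight 4/15; P(next child type A) = 1.
  I^A i × I^A i: posterior weight 1/5; P(next child type A) = 3/4.
Weighted sum = 19/20.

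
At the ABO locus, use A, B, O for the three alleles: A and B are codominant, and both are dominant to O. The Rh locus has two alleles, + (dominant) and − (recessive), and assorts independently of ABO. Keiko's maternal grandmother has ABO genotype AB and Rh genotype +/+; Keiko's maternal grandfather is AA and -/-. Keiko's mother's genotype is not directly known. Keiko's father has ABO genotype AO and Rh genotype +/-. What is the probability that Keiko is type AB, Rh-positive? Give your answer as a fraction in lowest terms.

Keiko's mother's ABO genotype from AB × AA: 1/2 AA, 1/2 AB.
Crossing each possibility with the father AO and summing P(type AB): 1/2·0 + 1/2·1/4 = 1/8.
Similarly for Rh via the mother's Rh distribution: P(Rh+) = 3/4.
Independent loci: 1/8 × 3/4 = 3/32.

3/32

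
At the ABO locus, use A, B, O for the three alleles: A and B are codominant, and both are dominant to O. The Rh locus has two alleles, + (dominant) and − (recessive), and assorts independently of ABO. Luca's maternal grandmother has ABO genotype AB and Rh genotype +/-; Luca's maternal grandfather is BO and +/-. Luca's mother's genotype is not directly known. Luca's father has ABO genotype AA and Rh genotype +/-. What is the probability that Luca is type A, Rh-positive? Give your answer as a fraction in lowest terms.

Luca's mother's ABO genotype from AB × BO: 1/4 AB, 1/4 AO, 1/4 BB, 1/4 BO.
Crossing each possibility with the father AA and summing P(type A): 1/4·1/2 + 1/4·1 + 1/4·0 + 1/4·1/2 = 1/2.
Similarly for Rh via the mother's Rh distribution: P(Rh+) = 3/4.
Independent loci: 1/2 × 3/4 = 3/8.

3/8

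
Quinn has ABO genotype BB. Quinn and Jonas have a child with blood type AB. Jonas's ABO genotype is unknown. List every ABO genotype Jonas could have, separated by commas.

AA, AB, AO

For each candidate genotype of Jonas, check whether crossing it with BB can produce every observed child phenotype.
  AA → possible child types {AB} ✓
  AB → possible child types {B, AB} ✓
  AO → possible child types {B, AB} ✓
  BB → possible child types {B} ✗
  BO → possible child types {B} ✗
  OO → possible child types {B} ✗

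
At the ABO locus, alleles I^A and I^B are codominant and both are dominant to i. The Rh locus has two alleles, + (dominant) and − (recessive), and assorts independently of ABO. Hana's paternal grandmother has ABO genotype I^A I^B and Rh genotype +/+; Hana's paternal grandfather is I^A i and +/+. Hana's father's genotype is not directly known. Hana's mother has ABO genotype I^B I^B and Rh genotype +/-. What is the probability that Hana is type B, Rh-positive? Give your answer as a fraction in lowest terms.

Hana's father's ABO genotype from I^A I^B × I^A i: 1/4 I^A I^A, 1/4 I^A I^B, 1/4 I^A i, 1/4 I^B i.
Crossing each possibility with the mother I^B I^B and summing P(type B): 1/4·0 + 1/4·1/2 + 1/4·1/2 + 1/4·1 = 1/2.
Similarly for Rh via the father's Rh distribution: P(Rh+) = 1.
Independent loci: 1/2 × 1 = 1/2.

1/2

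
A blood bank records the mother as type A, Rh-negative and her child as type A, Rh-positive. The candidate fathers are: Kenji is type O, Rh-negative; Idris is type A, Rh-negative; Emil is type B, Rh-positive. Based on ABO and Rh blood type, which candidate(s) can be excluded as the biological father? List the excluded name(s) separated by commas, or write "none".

Kenji, Idris

A candidate is excluded only if no genotype consistent with his phenotype could produce a type A, Rh-positive child with a type A, Rh-negative mother.
Kenji (type O, Rh-): no genotype consistent with that phenotype can produce a type-A Rh+ child with a type-A mother.
Idris (type A, Rh-): no genotype consistent with that phenotype can produce a type-A Rh+ child with a type-A mother.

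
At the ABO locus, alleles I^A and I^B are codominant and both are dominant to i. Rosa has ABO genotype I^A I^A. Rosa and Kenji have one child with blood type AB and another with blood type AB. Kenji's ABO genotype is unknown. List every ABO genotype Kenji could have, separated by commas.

I^A I^B, I^B I^B, I^B i

For each candidate genotype of Kenji, check whether crossing it with I^A I^A can produce every observed child phenotype.
  I^A I^A → possible child types {A} ✗
  I^A I^B → possible child types {A, AB} ✓
  I^A i → possible child types {A} ✗
  I^B I^B → possible child types {AB} ✓
  I^B i → possible child types {A, AB} ✓
  i i → possible child types {A} ✗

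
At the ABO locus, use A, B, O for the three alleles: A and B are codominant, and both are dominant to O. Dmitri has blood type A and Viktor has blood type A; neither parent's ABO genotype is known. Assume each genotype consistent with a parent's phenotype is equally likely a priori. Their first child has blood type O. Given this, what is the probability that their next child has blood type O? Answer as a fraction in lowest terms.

Possible genotypes: Dmitri ∈ {AA, AO}; Viktor ∈ {AA, AO}.
Weight each parental genotype pair by prior × P(type-O child):
  AO × AO: posterior weight 1; P(next child type O) = 1/4.
Weighted sum = 1/4.

1/4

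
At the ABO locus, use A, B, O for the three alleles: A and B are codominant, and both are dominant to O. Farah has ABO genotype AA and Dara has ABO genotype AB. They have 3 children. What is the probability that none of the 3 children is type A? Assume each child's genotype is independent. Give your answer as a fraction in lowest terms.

1/8

ABO cross AA × AB → 1/2 A, 1/2 AB.
So P(type A) = 1/2 per child.
P(not type A) = 1/2 for one child; (1/2)^3 = 1/8.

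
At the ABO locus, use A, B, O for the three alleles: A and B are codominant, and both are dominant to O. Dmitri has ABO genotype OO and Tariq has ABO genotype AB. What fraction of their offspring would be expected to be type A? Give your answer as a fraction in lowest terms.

ABO cross OO × AB → offspring phenotypes: 1/2 A, 1/2 B.
So P(type A) = 1/2.

1/2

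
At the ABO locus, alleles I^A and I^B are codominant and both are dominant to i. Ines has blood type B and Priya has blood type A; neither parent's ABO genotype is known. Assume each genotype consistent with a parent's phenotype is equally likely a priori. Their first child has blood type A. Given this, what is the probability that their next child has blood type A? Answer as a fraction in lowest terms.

5/12

Possible genotypes: Ines ∈ {I^B I^B, I^B i}; Priya ∈ {I^A I^A, I^A i}.
Weight each parental genotype pair by prior × P(type-A child):
  I^B i × I^A I^A: posterior weight 2/3; P(next child type A) = 1/2.
  I^B i × I^A i: posterior weight 1/3; P(next child type A) = 1/4.
Weighted sum = 5/12.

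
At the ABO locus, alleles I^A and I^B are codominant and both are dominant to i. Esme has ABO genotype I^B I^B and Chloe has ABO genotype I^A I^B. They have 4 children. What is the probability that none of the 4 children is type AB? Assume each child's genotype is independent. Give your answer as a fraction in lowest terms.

1/16

ABO cross I^B I^B × I^A I^B → 1/2 B, 1/2 AB.
So P(type AB) = 1/2 per child.
P(not type AB) = 1/2 for one child; (1/2)^4 = 1/16.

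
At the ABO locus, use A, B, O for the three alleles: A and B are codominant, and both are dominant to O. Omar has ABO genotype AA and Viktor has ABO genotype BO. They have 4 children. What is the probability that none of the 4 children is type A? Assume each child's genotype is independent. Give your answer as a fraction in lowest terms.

ABO cross AA × BO → 1/2 A, 1/2 AB.
So P(type A) = 1/2 per child.
P(not type A) = 1/2 for one child; (1/2)^4 = 1/16.

1/16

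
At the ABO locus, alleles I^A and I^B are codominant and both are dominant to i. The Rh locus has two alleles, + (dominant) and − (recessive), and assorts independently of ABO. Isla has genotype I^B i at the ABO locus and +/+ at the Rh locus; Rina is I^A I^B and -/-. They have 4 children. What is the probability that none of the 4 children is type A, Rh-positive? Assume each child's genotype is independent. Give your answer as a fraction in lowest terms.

ABO cross I^B i × I^A I^B → 1/4 A, 1/2 B, 1/4 AB.
Rh cross +/+ × -/- → 1 Rh+; so P(type A, Rh-positive) = 1/4 × 1 = 1/4 per child.
P(not type A, Rh-positive) = 3/4 for one child; (3/4)^4 = 81/256.

81/256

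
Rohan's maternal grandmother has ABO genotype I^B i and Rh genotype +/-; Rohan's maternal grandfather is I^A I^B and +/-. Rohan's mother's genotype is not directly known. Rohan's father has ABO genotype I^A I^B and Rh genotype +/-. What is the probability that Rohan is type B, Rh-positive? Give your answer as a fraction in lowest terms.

Rohan's mother's ABO genotype from I^B i × I^A I^B: 1/4 I^A I^B, 1/4 I^A i, 1/4 I^B I^B, 1/4 I^B i.
Crossing each possibility with the father I^A I^B and summing P(type B): 1/4·1/4 + 1/4·1/4 + 1/4·1/2 + 1/4·1/2 = 3/8.
Similarly for Rh via the mother's Rh distribution: P(Rh+) = 3/4.
Independent loci: 3/8 × 3/4 = 9/32.

9/32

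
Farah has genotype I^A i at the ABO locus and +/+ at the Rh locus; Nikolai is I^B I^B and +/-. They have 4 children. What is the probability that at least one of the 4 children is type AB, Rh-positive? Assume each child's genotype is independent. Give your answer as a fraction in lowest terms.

ABO cross I^A i × I^B I^B → 1/2 B, 1/2 AB.
Rh cross +/+ × +/- → 1 Rh+; so P(type AB, Rh-positive) = 1/2 × 1 = 1/2 per child.
P(none) = (1/2)^4 = 1/16; P(at least one) = 1 − 1/16 = 15/16.

15/16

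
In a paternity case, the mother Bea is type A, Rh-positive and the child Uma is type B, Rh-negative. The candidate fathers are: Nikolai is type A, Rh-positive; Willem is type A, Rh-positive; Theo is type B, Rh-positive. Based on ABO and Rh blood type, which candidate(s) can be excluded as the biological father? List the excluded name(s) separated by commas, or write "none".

A candidate is excluded only if no genotype consistent with his phenotype could produce a type B, Rh-negative child with a type A, Rh-positive mother.
Nikolai (type A, Rh+): no genotype consistent with that phenotype can produce a type-B Rh- child with a type-A mother.
Willem (type A, Rh+): no genotype consistent with that phenotype can produce a type-B Rh- child with a type-A mother.

Nikolai, Willem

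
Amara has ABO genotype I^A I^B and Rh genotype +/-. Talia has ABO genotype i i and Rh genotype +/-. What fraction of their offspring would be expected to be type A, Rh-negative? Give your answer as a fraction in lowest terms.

ABO cross I^A I^B × i i → offspring phenotypes: 1/2 A, 1/2 B.
Rh cross +/- × +/- → 3/4 Rh+, 1/4 Rh-.
Independent loci: P(type A, Rh-negative) = 1/2 × 1/4 = 1/8.

1/8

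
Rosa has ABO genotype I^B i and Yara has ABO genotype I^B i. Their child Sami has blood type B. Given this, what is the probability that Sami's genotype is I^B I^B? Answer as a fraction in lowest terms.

1/3

Cross I^B i × I^B i → 1/4 I^B I^B, 1/2 I^B i, 1/4 i i.
Type-B genotypes among offspring: I^B I^B (1/4), I^B i (1/2); total 3/4.
P(I^B I^B | type B) = (1/4) / (3/4) = 1/3.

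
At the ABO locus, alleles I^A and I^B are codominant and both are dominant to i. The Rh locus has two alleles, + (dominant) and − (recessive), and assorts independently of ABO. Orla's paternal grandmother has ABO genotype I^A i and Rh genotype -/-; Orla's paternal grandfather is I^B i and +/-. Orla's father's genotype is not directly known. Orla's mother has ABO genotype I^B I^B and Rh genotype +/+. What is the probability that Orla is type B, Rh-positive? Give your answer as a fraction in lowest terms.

3/4

Orla's father's ABO genotype from I^A i × I^B i: 1/4 I^A I^B, 1/4 I^A i, 1/4 I^B i, 1/4 i i.
Crossing each possibility with the mother I^B I^B and summing P(type B): 1/4·1/2 + 1/4·1/2 + 1/4·1 + 1/4·1 = 3/4.
Similarly for Rh via the father's Rh distribution: P(Rh+) = 1.
Independent loci: 3/4 × 1 = 3/4.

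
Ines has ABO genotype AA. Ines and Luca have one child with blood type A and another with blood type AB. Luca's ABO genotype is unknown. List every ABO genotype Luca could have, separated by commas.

AB, BO

For each candidate genotype of Luca, check whether crossing it with AA can produce every observed child phenotype.
  AA → possible child types {A} ✗
  AB → possible child types {A, AB} ✓
  AO → possible child types {A} ✗
  BB → possible child types {AB} ✗
  BO → possible child types {A, AB} ✓
  OO → possible child types {A} ✗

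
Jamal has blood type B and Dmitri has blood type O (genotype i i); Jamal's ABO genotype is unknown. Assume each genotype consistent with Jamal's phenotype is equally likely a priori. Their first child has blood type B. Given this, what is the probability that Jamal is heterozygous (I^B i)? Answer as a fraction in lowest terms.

1/3

Possible genotypes: Jamal ∈ {I^B I^B, I^B i}; Dmitri ∈ {i i}.
Weight each parental genotype pair by prior × P(type-B child):
  I^B I^B × i i: posterior weight 2/3.
  I^B i × i i: posterior weight 1/3.
Sum the posterior weight over pairs where Jamal is I^B i: 1/3.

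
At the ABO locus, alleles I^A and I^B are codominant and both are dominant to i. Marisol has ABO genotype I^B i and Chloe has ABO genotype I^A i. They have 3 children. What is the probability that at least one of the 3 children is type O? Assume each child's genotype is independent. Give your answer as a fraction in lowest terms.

37/64

ABO cross I^B i × I^A i → 1/4 O, 1/4 A, 1/4 B, 1/4 AB.
So P(type O) = 1/4 per child.
P(none) = (3/4)^3 = 27/64; P(at least one) = 1 − 27/64 = 37/64.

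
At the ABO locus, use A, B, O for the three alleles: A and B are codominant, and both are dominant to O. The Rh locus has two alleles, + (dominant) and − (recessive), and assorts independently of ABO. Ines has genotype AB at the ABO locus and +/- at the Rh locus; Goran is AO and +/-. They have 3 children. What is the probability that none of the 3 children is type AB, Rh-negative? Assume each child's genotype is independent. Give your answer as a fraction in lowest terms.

3375/4096

ABO cross AB × AO → 1/2 A, 1/4 B, 1/4 AB.
Rh cross +/- × +/- → 3/4 Rh+, 1/4 Rh-; so P(type AB, Rh-negative) = 1/4 × 1/4 = 1/16 per child.
P(not type AB, Rh-negative) = 15/16 for one child; (15/16)^3 = 3375/4096.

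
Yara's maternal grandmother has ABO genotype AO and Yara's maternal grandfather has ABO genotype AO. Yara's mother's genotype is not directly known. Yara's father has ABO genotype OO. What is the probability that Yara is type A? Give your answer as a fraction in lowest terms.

Yara's mother's ABO genotype from AO × AO: 1/4 AA, 1/2 AO, 1/4 OO.
Crossing each possibility with the father OO and summing P(type A): 1/4·1 + 1/2·1/2 + 1/4·0 = 1/2.

1/2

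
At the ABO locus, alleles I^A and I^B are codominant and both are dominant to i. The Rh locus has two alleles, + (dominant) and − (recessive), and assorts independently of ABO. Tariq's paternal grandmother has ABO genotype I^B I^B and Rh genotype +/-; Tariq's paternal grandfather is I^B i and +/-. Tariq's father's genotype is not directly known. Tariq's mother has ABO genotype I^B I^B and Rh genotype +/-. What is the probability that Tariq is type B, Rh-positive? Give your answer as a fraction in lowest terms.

Tariq's father's ABO genotype from I^B I^B × I^B i: 1/2 I^B I^B, 1/2 I^B i.
Crossing each possibility with the mother I^B I^B and summing P(type B): 1/2·1 + 1/2·1 = 1.
Similarly for Rh via the father's Rh distribution: P(Rh+) = 3/4.
Independent loci: 1 × 3/4 = 3/4.

3/4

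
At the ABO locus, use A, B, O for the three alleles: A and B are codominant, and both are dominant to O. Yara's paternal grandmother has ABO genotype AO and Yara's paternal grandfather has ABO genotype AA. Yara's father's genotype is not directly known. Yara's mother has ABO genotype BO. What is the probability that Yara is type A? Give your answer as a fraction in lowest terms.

Yara's father's ABO genotype from AO × AA: 1/2 AA, 1/2 AO.
Crossing each possibility with the mother BO and summing P(type A): 1/2·1/2 + 1/2·1/4 = 3/8.

3/8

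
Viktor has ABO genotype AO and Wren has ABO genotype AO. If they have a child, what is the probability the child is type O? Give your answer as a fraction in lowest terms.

ABO cross AO × AO → offspring phenotypes: 1/4 O, 3/4 A.
So P(type O) = 1/4.

1/4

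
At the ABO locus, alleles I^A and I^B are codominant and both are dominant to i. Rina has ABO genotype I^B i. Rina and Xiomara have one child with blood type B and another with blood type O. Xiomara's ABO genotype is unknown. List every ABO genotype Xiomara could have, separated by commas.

For each candidate genotype of Xiomara, check whether crossing it with I^B i can produce every observed child phenotype.
  I^A I^A → possible child types {A, AB} ✗
  I^A I^B → possible child types {A, B, AB} ✗
  I^A i → possible child types {O, A, B, AB} ✓
  I^B I^B → possible child types {B} ✗
  I^B i → possible child types {O, B} ✓
  i i → possible child types {O, B} ✓

I^A i, I^B i, i i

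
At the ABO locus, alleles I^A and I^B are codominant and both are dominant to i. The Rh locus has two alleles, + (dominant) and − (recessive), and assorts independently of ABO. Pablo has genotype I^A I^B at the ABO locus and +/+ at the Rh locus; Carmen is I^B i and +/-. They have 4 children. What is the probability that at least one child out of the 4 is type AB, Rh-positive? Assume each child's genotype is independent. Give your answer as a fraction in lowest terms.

ABO cross I^A I^B × I^B i → 1/4 A, 1/2 B, 1/4 AB.
Rh cross +/+ × +/- → 1 Rh+; so P(type AB, Rh-positive) = 1/4 × 1 = 1/4 per child.
P(none) = (3/4)^4 = 81/256; P(at least one) = 1 − 81/256 = 175/256.

175/256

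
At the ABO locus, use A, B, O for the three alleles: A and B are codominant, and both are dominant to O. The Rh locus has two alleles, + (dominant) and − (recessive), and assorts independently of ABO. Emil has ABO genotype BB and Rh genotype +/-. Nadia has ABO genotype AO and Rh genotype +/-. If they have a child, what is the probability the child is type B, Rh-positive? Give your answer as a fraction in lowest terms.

3/8

ABO cross BB × AO → offspring phenotypes: 1/2 B, 1/2 AB.
Rh cross +/- × +/- → 3/4 Rh+, 1/4 Rh-.
Independent loci: P(type B, Rh-positive) = 1/2 × 3/4 = 3/8.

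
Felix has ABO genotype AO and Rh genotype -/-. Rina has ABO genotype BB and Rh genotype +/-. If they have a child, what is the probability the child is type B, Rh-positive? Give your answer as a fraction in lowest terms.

1/4

ABO cross AO × BB → offspring phenotypes: 1/2 B, 1/2 AB.
Rh cross -/- × +/- → 1/2 Rh+, 1/2 Rh-.
Independent loci: P(type B, Rh-positive) = 1/2 × 1/2 = 1/4.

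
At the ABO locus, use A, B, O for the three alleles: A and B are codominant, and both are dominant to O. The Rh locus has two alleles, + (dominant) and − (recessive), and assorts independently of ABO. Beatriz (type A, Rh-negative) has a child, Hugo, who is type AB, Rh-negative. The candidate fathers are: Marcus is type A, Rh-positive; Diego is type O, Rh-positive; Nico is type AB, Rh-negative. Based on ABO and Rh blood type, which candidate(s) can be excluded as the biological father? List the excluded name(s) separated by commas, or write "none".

A candidate is excluded only if no genotype consistent with his phenotype could produce a type AB, Rh-negative child with a type A, Rh-negative mother.
Marcus (type A, Rh+): no genotype consistent with that phenotype can produce a type-AB Rh- child with a type-A mother.
Diego (type O, Rh+): no genotype consistent with that phenotype can produce a type-AB Rh- child with a type-A mother.

Marcus, Diego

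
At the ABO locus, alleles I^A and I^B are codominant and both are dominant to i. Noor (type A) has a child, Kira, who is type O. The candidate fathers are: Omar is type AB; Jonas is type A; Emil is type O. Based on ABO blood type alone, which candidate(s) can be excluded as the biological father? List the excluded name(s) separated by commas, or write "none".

Omar

A candidate is excluded only if no genotype consistent with his phenotype could produce a type O child with a type A mother.
Omar (type AB): no genotype consistent with that phenotype can produce a type-O child with a type-A mother.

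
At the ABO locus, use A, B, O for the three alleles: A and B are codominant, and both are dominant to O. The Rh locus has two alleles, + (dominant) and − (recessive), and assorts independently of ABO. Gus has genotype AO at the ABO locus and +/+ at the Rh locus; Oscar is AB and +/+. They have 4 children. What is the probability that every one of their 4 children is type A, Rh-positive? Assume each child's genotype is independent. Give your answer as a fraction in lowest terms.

ABO cross AO × AB → 1/2 A, 1/4 B, 1/4 AB.
Rh cross +/+ × +/+ → 1 Rh+; so P(type A, Rh-positive) = 1/2 × 1 = 1/2 per child.
All 4 independent: (1/2)^4 = 1/16.

1/16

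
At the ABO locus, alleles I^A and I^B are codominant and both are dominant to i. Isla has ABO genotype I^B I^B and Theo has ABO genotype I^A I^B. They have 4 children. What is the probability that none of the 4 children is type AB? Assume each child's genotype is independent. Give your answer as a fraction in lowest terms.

ABO cross I^B I^B × I^A I^B → 1/2 B, 1/2 AB.
So P(type AB) = 1/2 per child.
P(not type AB) = 1/2 for one child; (1/2)^4 = 1/16.

1/16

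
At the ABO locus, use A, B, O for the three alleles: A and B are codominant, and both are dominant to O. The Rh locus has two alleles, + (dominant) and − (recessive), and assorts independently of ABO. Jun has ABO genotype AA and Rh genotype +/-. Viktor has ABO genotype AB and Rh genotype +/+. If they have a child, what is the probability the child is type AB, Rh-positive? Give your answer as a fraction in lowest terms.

1/2

ABO cross AA × AB → offspring phenotypes: 1/2 A, 1/2 AB.
Rh cross +/- × +/+ → 1 Rh+.
Independent loci: P(type AB, Rh-positive) = 1/2 × 1 = 1/2.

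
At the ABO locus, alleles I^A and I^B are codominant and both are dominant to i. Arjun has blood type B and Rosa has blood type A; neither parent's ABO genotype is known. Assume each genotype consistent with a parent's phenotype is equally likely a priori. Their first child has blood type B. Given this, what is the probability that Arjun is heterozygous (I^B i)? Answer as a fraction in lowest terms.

1/3

Possible genotypes: Arjun ∈ {I^B I^B, I^B i}; Rosa ∈ {I^A I^A, I^A i}.
Weight each parental genotype pair by prior × P(type-B child):
  I^B I^B × I^A i: posterior weight 2/3.
  I^B i × I^A i: posterior weight 1/3.
Sum the posterior weight over pairs where Arjun is I^B i: 1/3.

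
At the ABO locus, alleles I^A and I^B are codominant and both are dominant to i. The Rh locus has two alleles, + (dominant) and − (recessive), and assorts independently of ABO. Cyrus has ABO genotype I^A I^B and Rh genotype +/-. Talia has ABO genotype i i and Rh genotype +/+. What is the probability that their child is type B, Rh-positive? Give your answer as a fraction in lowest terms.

ABO cross I^A I^B × i i → offspring phenotypes: 1/2 A, 1/2 B.
Rh cross +/- × +/+ → 1 Rh+.
Independent loci: P(type B, Rh-positive) = 1/2 × 1 = 1/2.

1/2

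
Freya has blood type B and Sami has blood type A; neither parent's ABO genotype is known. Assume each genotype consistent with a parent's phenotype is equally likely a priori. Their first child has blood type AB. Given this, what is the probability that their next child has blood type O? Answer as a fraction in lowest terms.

1/36

Possible genotypes: Freya ∈ {I^B I^B, I^B i}; Sami ∈ {I^A I^A, I^A i}.
Weight each parental genotype pair by prior × P(type-AB child):
  I^B I^B × I^A I^A: posterior weight 4/9; P(next child type O) = 0.
  I^B I^B × I^A i: posterior weight 2/9; P(next child type O) = 0.
  I^B i × I^A I^A: posterior weight 2/9; P(next child type O) = 0.
  I^B i × I^A i: posterior weight 1/9; P(next child type O) = 1/4.
Weighted sum = 1/36.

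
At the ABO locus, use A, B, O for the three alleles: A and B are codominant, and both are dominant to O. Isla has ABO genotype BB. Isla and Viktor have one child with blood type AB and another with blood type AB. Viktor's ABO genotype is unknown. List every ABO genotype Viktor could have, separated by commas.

For each candidate genotype of Viktor, check whether crossing it with BB can produce every observed child phenotype.
  AA → possible child types {AB} ✓
  AB → possible child types {B, AB} ✓
  AO → possible child types {B, AB} ✓
  BB → possible child types {B} ✗
  BO → possible child types {B} ✗
  OO → possible child types {B} ✗

AA, AB, AO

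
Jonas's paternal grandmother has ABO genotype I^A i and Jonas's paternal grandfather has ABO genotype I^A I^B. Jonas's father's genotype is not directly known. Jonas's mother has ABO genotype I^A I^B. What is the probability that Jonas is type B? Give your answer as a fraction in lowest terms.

Jonas's father's ABO genotype from I^A i × I^A I^B: 1/4 I^A I^A, 1/4 I^A I^B, 1/4 I^A i, 1/4 I^B i.
Crossing each possibility with the mother I^A I^B and summing P(type B): 1/4·0 + 1/4·1/4 + 1/4·1/4 + 1/4·1/2 = 1/4.

1/4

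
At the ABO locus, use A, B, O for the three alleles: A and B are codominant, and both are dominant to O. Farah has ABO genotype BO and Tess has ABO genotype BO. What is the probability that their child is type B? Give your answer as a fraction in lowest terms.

ABO cross BO × BO → offspring phenotypes: 1/4 O, 3/4 B.
So P(type B) = 3/4.

3/4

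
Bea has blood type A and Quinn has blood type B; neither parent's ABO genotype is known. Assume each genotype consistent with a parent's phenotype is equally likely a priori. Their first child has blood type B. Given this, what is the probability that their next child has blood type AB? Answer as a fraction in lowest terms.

Possible genotypes: Bea ∈ {AA, AO}; Quinn ∈ {BB, BO}.
Weight each parental genotype pair by prior × P(type-B child):
  AO × BB: posterior weight 2/3; P(next child type AB) = 1/2.
  AO × BO: posterior weight 1/3; P(next child type AB) = 1/4.
Weighted sum = 5/12.

5/12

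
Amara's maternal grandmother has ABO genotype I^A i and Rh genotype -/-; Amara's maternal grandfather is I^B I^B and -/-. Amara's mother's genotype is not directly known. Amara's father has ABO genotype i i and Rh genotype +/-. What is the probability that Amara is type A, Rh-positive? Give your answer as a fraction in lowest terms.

Amara's mother's ABO genotype from I^A i × I^B I^B: 1/2 I^A I^B, 1/2 I^B i.
Crossing each possibility with the father i i and summing P(type A): 1/2·1/2 + 1/2·0 = 1/4.
Similarly for Rh via the mother's Rh distribution: P(Rh+) = 1/2.
Independent loci: 1/4 × 1/2 = 1/8.

1/8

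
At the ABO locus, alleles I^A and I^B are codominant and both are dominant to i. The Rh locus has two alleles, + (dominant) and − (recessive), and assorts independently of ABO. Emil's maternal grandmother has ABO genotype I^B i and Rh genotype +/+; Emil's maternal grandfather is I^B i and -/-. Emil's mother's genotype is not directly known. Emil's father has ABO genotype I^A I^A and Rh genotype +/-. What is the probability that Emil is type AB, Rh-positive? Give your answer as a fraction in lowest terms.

3/8

Emil's mother's ABO genotype from I^B i × I^B i: 1/4 I^B I^B, 1/2 I^B i, 1/4 i i.
Crossing each possibility with the father I^A I^A and summing P(type AB): 1/4·1 + 1/2·1/2 + 1/4·0 = 1/2.
Similarly for Rh via the mother's Rh distribution: P(Rh+) = 3/4.
Independent loci: 1/2 × 3/4 = 3/8.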